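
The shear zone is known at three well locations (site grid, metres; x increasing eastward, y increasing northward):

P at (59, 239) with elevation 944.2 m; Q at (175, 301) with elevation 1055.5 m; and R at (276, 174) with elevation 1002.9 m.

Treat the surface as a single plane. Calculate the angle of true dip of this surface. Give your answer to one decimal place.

44.3°

Two edge vectors: P→Q = (116, 62, 111.3), P→R = (217, -65, 58.7).
Normal n = (P→Q) × (P→R) = (10873.9, 17342.9, -20994).
So ∂z/∂x = −n_x/n_z = 0.51795 and ∂z/∂y = −n_y/n_z = 0.82609.
Gradient magnitude |∇z| = √(a² + b²) = √(0.26828 + 0.68242) = 0.97504.
True dip = arctan(0.97504) = 44.3°, dipping toward SSW (azimuth ≈ 212°).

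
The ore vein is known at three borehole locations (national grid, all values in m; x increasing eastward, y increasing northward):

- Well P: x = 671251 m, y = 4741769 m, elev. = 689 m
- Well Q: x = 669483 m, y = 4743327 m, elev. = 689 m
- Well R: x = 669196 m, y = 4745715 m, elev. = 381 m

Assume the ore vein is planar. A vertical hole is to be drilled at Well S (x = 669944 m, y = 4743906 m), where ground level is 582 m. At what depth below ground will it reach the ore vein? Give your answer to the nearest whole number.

35 m

Let the plane be z = a·x + b·y + c.
Well Q−Well P: −1768a + 1558b = 0;  Well R−Well P: −2055a + 3946b = −308.
Solving gives a = −0.12712175, b = −0.14425626.
Then c = 689 − a·671251 − b·4741769 = 770049.45.
At (669944, 4743906): z_contact = −85164.5 − 684338.1 + 770049.45 = 546.9 m.
Depth below ground = 582 − 546.9 = 35 m.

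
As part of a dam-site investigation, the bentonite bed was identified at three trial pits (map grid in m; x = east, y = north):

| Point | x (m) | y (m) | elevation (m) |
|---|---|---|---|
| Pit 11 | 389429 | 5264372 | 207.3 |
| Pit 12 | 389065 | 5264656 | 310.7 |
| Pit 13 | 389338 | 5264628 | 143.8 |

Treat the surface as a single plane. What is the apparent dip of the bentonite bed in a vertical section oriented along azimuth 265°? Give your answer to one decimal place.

35.0°

Let the plane be z = a·x + b·y + c.
Pit 12−Pit 11: −364a + 284b = 103.4;  Pit 13−Pit 11: −91a + 256b = −63.5.
Solving gives a = −0.66089, b = −0.48297.
Unit vector along 265° is (sin 265°, cos 265°) = (-0.9962, -0.0872).
Slope in that direction = a·(-0.9962) + b·(-0.0872) = 0.70047.
Apparent dip = arctan|0.70047| = 35.0° (true dip is 39.3°, so apparent ≤ true as expected).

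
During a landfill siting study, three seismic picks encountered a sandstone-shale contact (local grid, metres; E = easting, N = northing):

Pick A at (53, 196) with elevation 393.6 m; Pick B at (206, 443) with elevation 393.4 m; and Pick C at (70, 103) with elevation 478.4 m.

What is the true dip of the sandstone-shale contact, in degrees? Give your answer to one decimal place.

Two edge vectors: Pick A→Pick B = (153, 247, -0.2), Pick A→Pick C = (17, -93, 84.8).
Normal n = (Pick A→Pick B) × (Pick A→Pick C) = (20927, -12977.8, -18428).
So ∂z/∂E = −n_x/n_z = 1.13561 and ∂z/∂N = −n_y/n_z = −0.70424.
Gradient magnitude |∇z| = √(a² + b²) = √(1.28961 + 0.49596) = 1.33625.
True dip = arctan(1.33625) = 53.2°, dipping toward WNW (azimuth ≈ 302°).

53.2°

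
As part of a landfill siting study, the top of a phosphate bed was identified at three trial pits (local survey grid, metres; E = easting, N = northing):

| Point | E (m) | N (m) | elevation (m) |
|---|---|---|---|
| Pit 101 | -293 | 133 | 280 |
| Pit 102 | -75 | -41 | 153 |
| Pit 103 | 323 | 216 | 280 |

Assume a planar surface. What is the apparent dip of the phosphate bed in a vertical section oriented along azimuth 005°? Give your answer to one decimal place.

Let the plane be z = a·E + b·N + c.
Pit 102−Pit 101: 218a − 174b = −127;  Pit 103−Pit 101: 616a + 83b = 0.
Solving gives a = −0.08414, b = 0.62447.
Unit vector along 005° is (sin 5°, cos 5°) = (0.0872, 0.9962).
Slope in that direction = a·(0.0872) + b·(0.9962) = 0.61476.
Apparent dip = arctan|0.61476| = 31.6° (true dip is 32.2°, so apparent ≤ true as expected).

31.6°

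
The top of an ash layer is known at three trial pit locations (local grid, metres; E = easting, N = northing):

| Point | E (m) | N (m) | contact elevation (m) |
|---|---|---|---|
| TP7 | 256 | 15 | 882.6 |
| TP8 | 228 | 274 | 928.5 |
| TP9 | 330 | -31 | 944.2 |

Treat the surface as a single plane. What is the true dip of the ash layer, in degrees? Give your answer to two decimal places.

Two edge vectors: TP7→TP8 = (-28, 259, 45.9), TP7→TP9 = (74, -46, 61.6).
Normal n = (TP7→TP8) × (TP7→TP9) = (18065.8, 5121.4, -17878).
So ∂z/∂E = −n_x/n_z = 1.01050 and ∂z/∂N = −n_y/n_z = 0.28646.
Gradient magnitude |∇z| = √(a² + b²) = √(1.02112 + 0.08206) = 1.05032.
True dip = arctan(1.05032) = 46.41°, dipping toward WSW (azimuth ≈ 254°).

46.41°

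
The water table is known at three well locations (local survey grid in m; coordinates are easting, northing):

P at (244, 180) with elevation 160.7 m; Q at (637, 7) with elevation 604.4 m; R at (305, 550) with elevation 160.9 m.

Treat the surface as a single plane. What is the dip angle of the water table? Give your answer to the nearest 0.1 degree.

46.9°

Let the plane be z = a·easting + b·northing + c.
Q−P: 393a − 173b = 443.7;  R−P: 61a + 370b = 0.2.
Solving gives a = 1.05284, b = −0.17304.
Gradient magnitude |∇z| = √(a² + b²) = √(1.10847 + 0.02994) = 1.06696.
True dip = arctan(1.06696) = 46.9°, dipping toward W (azimuth ≈ 279°).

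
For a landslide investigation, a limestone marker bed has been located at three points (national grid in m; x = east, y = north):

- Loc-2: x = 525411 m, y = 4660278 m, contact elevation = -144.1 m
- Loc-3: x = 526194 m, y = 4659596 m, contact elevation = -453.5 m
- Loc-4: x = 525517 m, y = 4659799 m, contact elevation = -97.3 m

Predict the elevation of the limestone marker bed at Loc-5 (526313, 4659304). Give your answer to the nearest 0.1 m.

Two edge vectors: Loc-2→Loc-3 = (783, -682, -309.4), Loc-2→Loc-4 = (106, -479, 46.8).
Normal n = (Loc-2→Loc-3) × (Loc-2→Loc-4) = (-180120.2, -69440.8, -302765).
So ∂z/∂x = −n_x/n_z = −0.594917510 and ∂z/∂y = −n_y/n_z = −0.229355441.
Intercept c from Loc-2: -144.1 + 312576.20 + 1068860.11 = 1381292.22.
At (526313, 4659304): z = −313112.8 − 1068636.7 + 1381292.22 = -457.3 m.

-457.3 m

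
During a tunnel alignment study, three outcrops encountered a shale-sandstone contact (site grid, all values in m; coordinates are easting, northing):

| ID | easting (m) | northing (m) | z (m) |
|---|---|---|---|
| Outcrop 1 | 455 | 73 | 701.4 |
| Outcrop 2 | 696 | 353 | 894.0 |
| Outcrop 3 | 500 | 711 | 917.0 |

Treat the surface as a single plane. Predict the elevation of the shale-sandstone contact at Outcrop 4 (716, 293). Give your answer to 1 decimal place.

884.5 m

Two edge vectors: Outcrop 1→Outcrop 2 = (241, 280, 192.6), Outcrop 1→Outcrop 3 = (45, 638, 215.6).
Normal n = (Outcrop 1→Outcrop 2) × (Outcrop 1→Outcrop 3) = (-62510.8, -43292.6, 141158).
So ∂z/∂easting = −n_x/n_z = 0.44284 and ∂z/∂northing = −n_y/n_z = 0.30670.
Intercept c from Outcrop 1: 701.4 − 201.49 − 22.39 = 477.52.
At (716, 293): z = 317.1 + 89.9 + 477.52 = 884.5 m.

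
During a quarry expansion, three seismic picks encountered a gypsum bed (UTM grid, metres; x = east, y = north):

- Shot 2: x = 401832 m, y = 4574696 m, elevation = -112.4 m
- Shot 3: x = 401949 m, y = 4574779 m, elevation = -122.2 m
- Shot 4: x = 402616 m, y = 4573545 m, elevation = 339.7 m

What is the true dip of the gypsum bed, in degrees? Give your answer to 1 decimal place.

Two edge vectors: Shot 2→Shot 3 = (117, 83, -9.8), Shot 2→Shot 4 = (784, -1151, 452.1).
Normal n = (Shot 2→Shot 3) × (Shot 2→Shot 4) = (26244.5, -60578.9, -199739).
So ∂z/∂x = −n_x/n_z = 0.13139 and ∂z/∂y = −n_y/n_z = −0.30329.
Gradient magnitude |∇z| = √(a² + b²) = √(0.01726 + 0.09199) = 0.33053.
True dip = arctan(0.33053) = 18.3°, dipping toward NNW (azimuth ≈ 337°).

18.3°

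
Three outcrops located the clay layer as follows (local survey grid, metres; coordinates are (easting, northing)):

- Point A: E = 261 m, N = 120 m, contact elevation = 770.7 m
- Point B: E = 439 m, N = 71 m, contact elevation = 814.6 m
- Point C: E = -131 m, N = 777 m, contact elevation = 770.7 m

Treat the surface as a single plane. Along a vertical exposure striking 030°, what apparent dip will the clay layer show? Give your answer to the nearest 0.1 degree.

Let the plane be z = a·E + b·N + c.
Point B−Point A: 178a − 49b = 43.9;  Point C−Point A: −392a + 657b = 0.
Solving gives a = 0.29510, b = 0.17607.
Unit vector along 030° is (sin 30°, cos 30°) = (0.5000, 0.8660).
Slope in that direction = a·(0.5000) + b·(0.8660) = 0.30003.
Apparent dip = arctan|0.30003| = 16.7° (true dip is 19.0°, so apparent ≤ true as expected).

16.7°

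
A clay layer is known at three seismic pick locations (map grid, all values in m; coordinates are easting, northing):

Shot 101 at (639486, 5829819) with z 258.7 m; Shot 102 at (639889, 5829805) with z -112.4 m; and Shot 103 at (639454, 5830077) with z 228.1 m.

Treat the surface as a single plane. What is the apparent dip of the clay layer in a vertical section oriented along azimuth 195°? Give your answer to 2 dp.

25.00°

Two edge vectors: Shot 101→Shot 102 = (403, -14, -371.1), Shot 101→Shot 103 = (-32, 258, -30.6).
Normal n = (Shot 101→Shot 102) × (Shot 101→Shot 103) = (96172.2, 24207, 103526).
So ∂z/∂easting = −n_x/n_z = −0.92897 and ∂z/∂northing = −n_y/n_z = −0.23383.
Unit vector along 195° is (sin 195°, cos 195°) = (-0.2588, -0.9659).
Slope in that direction = a·(-0.2588) + b·(-0.9659) = 0.46629.
Apparent dip = arctan|0.46629| = 25.00° (true dip is 43.8°, so apparent ≤ true as expected).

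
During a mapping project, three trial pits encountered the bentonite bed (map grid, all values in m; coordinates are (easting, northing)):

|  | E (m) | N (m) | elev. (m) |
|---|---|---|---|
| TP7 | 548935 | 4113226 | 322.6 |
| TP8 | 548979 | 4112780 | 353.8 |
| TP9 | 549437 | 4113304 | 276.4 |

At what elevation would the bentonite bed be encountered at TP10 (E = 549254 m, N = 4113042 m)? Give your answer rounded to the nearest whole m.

311 m

Two edge vectors: TP7→TP8 = (44, -446, 31.2), TP7→TP9 = (502, 78, -46.2).
Normal n = (TP7→TP8) × (TP7→TP9) = (18171.6, 17695.2, 227324).
So ∂z/∂E = −n_x/n_z = −0.07993701 and ∂z/∂N = −n_y/n_z = −0.07784132.
Intercept c from TP7: 322.6 + 43880.22 + 320178.94 = 364381.76.
At (549254, 4113042): z = −43905.7 − 320164.6 + 364381.76 = 311.4 m.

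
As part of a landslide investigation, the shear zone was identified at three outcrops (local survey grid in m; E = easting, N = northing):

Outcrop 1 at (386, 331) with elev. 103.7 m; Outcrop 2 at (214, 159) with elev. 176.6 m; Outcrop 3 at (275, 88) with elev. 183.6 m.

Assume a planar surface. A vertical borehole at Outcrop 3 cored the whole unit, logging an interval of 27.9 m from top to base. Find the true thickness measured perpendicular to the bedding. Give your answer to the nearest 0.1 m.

26.7 m

Two edge vectors: Outcrop 1→Outcrop 2 = (-172, -172, 72.9), Outcrop 1→Outcrop 3 = (-111, -243, 79.9).
Normal n = (Outcrop 1→Outcrop 2) × (Outcrop 1→Outcrop 3) = (3971.9, 5650.9, 22704).
So ∂z/∂E = −n_x/n_z = −0.17494 and ∂z/∂N = −n_y/n_z = −0.24889.
|∇z| = √(a²+b²) = 0.30423, so dip δ = arctan(0.30423) = 16.92°.
True thickness = vertical thickness × cos δ = 27.9 × cos 16.92° = 26.7 m.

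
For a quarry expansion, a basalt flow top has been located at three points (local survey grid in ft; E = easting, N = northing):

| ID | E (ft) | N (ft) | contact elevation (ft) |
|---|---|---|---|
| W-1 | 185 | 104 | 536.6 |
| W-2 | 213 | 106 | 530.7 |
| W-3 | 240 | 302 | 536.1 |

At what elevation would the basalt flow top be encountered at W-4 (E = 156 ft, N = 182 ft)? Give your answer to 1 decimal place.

547.3 ft

Two edge vectors: W-1→W-2 = (28, 2, -5.9), W-1→W-3 = (55, 198, -0.5).
Normal n = (W-1→W-2) × (W-1→W-3) = (1167.2, -310.5, 5434).
So ∂z/∂E = −n_x/n_z = −0.21480 and ∂z/∂N = −n_y/n_z = 0.05714.
Intercept c from W-1: 536.6 + 39.74 − 5.94 = 570.39.
At (156, 182): z = −33.5 + 10.4 + 570.39 = 547.3 ft.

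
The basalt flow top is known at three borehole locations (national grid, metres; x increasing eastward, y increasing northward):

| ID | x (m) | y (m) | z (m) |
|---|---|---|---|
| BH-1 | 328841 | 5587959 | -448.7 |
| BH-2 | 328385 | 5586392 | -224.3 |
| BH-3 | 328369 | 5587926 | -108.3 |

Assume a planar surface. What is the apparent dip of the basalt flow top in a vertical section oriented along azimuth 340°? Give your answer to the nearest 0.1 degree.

Two edge vectors: BH-1→BH-2 = (-456, -1567, 224.4), BH-1→BH-3 = (-472, -33, 340.4).
Normal n = (BH-1→BH-2) × (BH-1→BH-3) = (-526001.6, 49305.6, -724576).
So ∂z/∂x = −n_x/n_z = −0.72594 and ∂z/∂y = −n_y/n_z = 0.06805.
Unit vector along 340° is (sin 340°, cos 340°) = (-0.3420, 0.9397).
Slope in that direction = a·(-0.3420) + b·(0.9397) = 0.31223.
Apparent dip = arctan|0.31223| = 17.3° (true dip is 36.1°, so apparent ≤ true as expected).

17.3°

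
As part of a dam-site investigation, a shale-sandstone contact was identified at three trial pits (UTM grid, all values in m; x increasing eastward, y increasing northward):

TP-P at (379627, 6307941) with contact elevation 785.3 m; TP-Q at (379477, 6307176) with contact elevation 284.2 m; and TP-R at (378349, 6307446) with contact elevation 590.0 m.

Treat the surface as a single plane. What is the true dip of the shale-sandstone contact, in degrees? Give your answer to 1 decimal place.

34.4°

Let the plane be z = a·x + b·y + c.
TP-Q−TP-P: −150a − 765b = −501.1;  TP-R−TP-P: −1278a − 495b = −195.3.
Solving gives a = −0.10919, b = 0.67644.
Gradient magnitude |∇z| = √(a² + b²) = √(0.01192 + 0.45757) = 0.68520.
True dip = arctan(0.68520) = 34.4°, dipping toward S (azimuth ≈ 171°).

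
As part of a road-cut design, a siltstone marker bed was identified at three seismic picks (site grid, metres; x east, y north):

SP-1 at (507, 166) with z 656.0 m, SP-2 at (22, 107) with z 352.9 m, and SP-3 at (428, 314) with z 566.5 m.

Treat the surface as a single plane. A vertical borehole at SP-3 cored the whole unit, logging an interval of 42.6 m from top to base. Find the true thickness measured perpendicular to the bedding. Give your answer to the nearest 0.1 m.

Let the plane be z = a·x + b·y + c.
SP-2−SP-1: −485a − 59b = −303.1;  SP-3−SP-1: −79a + 148b = −89.5.
Solving gives a = 0.65592, b = −0.25461.
|∇z| = √(a²+b²) = 0.70360, so dip δ = arctan(0.70360) = 35.13°.
True thickness = vertical thickness × cos δ = 42.6 × cos 35.13° = 34.8 m.

34.8 m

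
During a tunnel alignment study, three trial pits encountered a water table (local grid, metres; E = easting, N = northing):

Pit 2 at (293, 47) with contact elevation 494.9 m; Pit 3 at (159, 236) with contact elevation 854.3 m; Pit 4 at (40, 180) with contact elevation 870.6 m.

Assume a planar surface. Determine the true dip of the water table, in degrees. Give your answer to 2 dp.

57.32°

Let the plane be z = a·E + b·N + c.
Pit 3−Pit 2: −134a + 189b = 359.4;  Pit 4−Pit 2: −253a + 133b = 375.7.
Solving gives a = −0.77370, b = 1.35304.
Gradient magnitude |∇z| = √(a² + b²) = √(0.59861 + 1.83071) = 1.55863.
True dip = arctan(1.55863) = 57.32°, dipping toward SSE (azimuth ≈ 150°).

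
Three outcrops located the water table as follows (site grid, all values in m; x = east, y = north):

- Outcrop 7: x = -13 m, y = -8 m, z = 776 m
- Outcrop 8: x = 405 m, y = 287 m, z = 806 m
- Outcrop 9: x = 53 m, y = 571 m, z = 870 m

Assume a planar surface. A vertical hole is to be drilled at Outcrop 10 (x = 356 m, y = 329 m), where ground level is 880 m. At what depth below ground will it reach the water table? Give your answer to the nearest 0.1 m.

64.7 m

Two edge vectors: Outcrop 7→Outcrop 8 = (418, 295, 30), Outcrop 7→Outcrop 9 = (66, 579, 94).
Normal n = (Outcrop 7→Outcrop 8) × (Outcrop 7→Outcrop 9) = (10360, -37312, 222552).
So ∂z/∂x = −n_x/n_z = −0.04655 and ∂z/∂y = −n_y/n_z = 0.16766.
Intercept c from Outcrop 7: 776 − 0.61 + 1.34 = 776.74.
At (356, 329): z_contact = −16.57 + 55.16 + 776.74 = 815.32 m.
Depth below ground = 880 − 815.32 = 64.7 m.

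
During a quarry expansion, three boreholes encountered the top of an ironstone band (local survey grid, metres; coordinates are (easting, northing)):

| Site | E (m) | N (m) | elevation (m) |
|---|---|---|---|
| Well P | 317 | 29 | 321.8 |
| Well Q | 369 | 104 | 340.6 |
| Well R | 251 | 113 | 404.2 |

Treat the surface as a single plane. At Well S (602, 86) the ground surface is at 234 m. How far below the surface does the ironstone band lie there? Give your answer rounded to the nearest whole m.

Let the plane be z = a·E + b·N + c.
Well Q−Well P: 52a + 75b = 18.8;  Well R−Well P: −66a + 84b = 82.4.
Solving gives a = −0.49375, b = 0.59300.
Then c = 321.8 − a·317 − b·29 = 461.12.
At (602, 86): z_contact = −297.2 + 51.0 + 461.12 = 214.9 m.
Depth below ground = 234 − 214.9 = 19 m.

19 m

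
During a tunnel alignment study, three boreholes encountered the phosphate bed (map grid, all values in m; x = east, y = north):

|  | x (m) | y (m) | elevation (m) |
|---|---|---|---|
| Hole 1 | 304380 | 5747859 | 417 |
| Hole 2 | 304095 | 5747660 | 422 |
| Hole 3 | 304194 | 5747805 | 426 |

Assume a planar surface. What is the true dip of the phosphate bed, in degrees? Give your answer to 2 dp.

5.90°

Let the plane be z = a·x + b·y + c.
Hole 2−Hole 1: −285a − 199b = 5;  Hole 3−Hole 1: −186a − 54b = 9.
Solving gives a = −0.07034, b = 0.07561.
Gradient magnitude |∇z| = √(a² + b²) = √(0.00495 + 0.00572) = 0.10327.
True dip = arctan(0.10327) = 5.90°, dipping toward SE (azimuth ≈ 137°).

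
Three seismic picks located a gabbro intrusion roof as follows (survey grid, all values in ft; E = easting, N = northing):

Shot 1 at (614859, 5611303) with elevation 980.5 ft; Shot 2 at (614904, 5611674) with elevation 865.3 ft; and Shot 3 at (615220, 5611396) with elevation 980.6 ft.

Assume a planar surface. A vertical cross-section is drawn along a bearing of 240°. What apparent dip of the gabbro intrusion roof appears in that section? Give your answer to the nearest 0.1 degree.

Let the plane be z = a·E + b·N + c.
Shot 2−Shot 1: 45a + 371b = −115.2;  Shot 3−Shot 1: 361a + 93b = 0.1.
Solving gives a = 0.08286, b = −0.32056.
Unit vector along 240° is (sin 240°, cos 240°) = (-0.8660, -0.5000).
Slope in that direction = a·(-0.8660) + b·(-0.5000) = 0.08852.
Apparent dip = arctan|0.08852| = 5.1° (true dip is 18.3°, so apparent ≤ true as expected).

5.1°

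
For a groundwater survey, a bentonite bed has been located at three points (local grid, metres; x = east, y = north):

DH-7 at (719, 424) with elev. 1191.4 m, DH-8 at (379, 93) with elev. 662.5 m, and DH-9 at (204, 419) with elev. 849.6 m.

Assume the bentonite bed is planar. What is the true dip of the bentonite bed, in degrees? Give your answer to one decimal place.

Let the plane be z = a·x + b·y + c.
DH-8−DH-7: −340a − 331b = −528.9;  DH-9−DH-7: −515a − 5b = −341.8.
Solving gives a = 0.65471, b = 0.92538.
Gradient magnitude |∇z| = √(a² + b²) = √(0.42864 + 0.85633) = 1.13356.
True dip = arctan(1.13356) = 48.6°, dipping toward SW (azimuth ≈ 215°).

48.6°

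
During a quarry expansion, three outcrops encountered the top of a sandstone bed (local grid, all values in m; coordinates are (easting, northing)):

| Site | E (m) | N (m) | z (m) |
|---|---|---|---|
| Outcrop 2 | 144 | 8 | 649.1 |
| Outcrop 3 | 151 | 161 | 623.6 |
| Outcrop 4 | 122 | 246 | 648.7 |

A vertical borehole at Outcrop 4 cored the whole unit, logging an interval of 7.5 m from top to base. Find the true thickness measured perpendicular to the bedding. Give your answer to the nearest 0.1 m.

Let the plane be z = a·E + b·N + c.
Outcrop 3−Outcrop 2: 7a + 153b = −25.5;  Outcrop 4−Outcrop 2: −22a + 238b = −0.4.
Solving gives a = −1.19392, b = −0.11204.
|∇z| = √(a²+b²) = 1.19916, so dip δ = arctan(1.19916) = 50.17°.
True thickness = vertical thickness × cos δ = 7.5 × cos 50.17° = 4.8 m.

4.8 m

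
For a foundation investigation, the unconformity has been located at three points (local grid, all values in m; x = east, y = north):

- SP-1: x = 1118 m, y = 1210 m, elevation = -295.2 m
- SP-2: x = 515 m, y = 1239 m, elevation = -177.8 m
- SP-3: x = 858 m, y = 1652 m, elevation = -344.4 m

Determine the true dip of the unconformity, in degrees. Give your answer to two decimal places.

17.25°

Let the plane be z = a·x + b·y + c.
SP-2−SP-1: −603a + 29b = 117.4;  SP-3−SP-1: −260a + 442b = −49.2.
Solving gives a = −0.20587, b = −0.23241.
Gradient magnitude |∇z| = √(a² + b²) = √(0.04238 + 0.05402) = 0.31048.
True dip = arctan(0.31048) = 17.25°, dipping toward NE (azimuth ≈ 042°).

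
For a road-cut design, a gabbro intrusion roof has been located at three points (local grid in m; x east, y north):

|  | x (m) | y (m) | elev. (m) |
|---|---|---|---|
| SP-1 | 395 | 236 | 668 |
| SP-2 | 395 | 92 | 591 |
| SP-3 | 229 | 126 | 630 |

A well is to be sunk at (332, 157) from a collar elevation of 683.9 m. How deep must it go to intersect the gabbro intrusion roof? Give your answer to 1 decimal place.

50.2 m

Let the plane be z = a·x + b·y + c.
SP-2−SP-1: 0a − 144b = −77;  SP-3−SP-1: −166a − 110b = −38.
Solving gives a = −0.12542, b = 0.53472.
Then c = 668 − a·395 − b·236 = 591.35.
At (332, 157): z_contact = −41.64 + 83.95 + 591.35 = 633.66 m.
Depth below ground = 683.9 − 633.66 = 50.2 m.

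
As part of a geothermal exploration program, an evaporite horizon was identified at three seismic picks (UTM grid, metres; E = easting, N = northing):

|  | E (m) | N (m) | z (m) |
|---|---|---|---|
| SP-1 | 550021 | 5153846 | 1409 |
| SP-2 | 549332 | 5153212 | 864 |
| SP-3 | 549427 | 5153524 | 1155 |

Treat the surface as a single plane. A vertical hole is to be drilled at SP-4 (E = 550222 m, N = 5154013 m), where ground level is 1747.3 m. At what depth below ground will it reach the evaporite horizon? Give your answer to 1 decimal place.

Let the plane be z = a·E + b·N + c.
SP-2−SP-1: −689a − 634b = −545;  SP-3−SP-1: −594a − 322b = −254.
Solving gives a = −0.093409505, b = 0.961134304.
Then c = 1409 − a·550021 − b·5153846 = −4900752.00.
At (550222, 5154013): z_contact = −51395.96 + 4953698.70 − 4900752.00 = 1550.73 m.
Depth below ground = 1747.3 − 1550.73 = 196.6 m.

196.6 m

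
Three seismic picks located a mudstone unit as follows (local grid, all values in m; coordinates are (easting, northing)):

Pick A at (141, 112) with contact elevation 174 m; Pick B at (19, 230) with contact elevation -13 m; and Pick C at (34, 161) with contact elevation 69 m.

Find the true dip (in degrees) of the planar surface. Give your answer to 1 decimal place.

49.9°

Let the plane be z = a·E + b·N + c.
Pick B−Pick A: −122a + 118b = −187;  Pick C−Pick A: −107a + 49b = −105.
Solving gives a = 0.48541, b = −1.08288.
Gradient magnitude |∇z| = √(a² + b²) = √(0.23562 + 1.17263) = 1.18670.
True dip = arctan(1.18670) = 49.9°, dipping toward NNW (azimuth ≈ 336°).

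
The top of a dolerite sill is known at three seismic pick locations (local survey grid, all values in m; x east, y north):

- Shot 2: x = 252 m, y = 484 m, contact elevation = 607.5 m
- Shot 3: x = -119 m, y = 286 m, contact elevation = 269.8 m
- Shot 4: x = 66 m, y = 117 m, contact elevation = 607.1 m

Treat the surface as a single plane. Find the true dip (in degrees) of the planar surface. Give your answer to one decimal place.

54.4°

Two edge vectors: Shot 2→Shot 3 = (-371, -198, -337.7), Shot 2→Shot 4 = (-186, -367, -0.4).
Normal n = (Shot 2→Shot 3) × (Shot 2→Shot 4) = (-123856.7, 62663.8, 99329).
So ∂z/∂x = −n_x/n_z = 1.24693 and ∂z/∂y = −n_y/n_z = −0.63087.
Gradient magnitude |∇z| = √(a² + b²) = √(1.55484 + 0.39800) = 1.39744.
True dip = arctan(1.39744) = 54.4°, dipping toward WNW (azimuth ≈ 297°).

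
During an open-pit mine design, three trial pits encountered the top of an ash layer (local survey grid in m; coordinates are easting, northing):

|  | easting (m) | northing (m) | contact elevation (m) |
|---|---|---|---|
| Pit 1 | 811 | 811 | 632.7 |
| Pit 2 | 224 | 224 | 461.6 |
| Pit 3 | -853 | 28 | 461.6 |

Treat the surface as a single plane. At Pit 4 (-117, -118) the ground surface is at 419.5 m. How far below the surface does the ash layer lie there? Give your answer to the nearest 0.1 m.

57.7 m

Let the plane be z = a·easting + b·northing + c.
Pit 2−Pit 1: −587a − 587b = −171.1;  Pit 3−Pit 1: −1664a − 783b = −171.1.
Solving gives a = −0.06485, b = 0.35633.
Then c = 632.7 − a·811 − b·811 = 396.31.
At (-117, -118): z_contact = 7.59 − 42.05 + 396.31 = 361.85 m.
Depth below ground = 419.5 − 361.85 = 57.7 m.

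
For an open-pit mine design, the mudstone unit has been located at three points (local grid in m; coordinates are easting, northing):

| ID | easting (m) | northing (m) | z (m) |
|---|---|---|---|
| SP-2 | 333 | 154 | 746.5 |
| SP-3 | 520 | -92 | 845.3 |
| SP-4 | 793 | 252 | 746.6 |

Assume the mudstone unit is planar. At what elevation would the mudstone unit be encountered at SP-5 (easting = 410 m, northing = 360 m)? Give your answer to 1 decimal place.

Let the plane be z = a·easting + b·northing + c.
SP-3−SP-2: 187a − 246b = 98.8;  SP-4−SP-2: 460a + 98b = 0.1.
Solving gives a = 0.07383, b = −0.34551.
Then c = 746.5 − a·333 − b·154 = 775.12.
At (410, 360): z = 30.3 − 124.4 + 775.12 = 681.0 m.

681.0 m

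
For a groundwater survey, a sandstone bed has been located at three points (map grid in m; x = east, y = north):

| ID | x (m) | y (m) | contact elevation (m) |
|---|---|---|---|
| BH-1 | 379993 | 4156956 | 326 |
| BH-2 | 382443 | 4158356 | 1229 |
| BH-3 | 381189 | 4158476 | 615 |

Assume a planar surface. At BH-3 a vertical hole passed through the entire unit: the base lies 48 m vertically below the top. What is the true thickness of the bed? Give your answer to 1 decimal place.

Two edge vectors: BH-1→BH-2 = (2450, 1400, 903), BH-1→BH-3 = (1196, 1520, 289).
Normal n = (BH-1→BH-2) × (BH-1→BH-3) = (-967960, 371938, 2049600).
So ∂z/∂x = −n_x/n_z = 0.47227 and ∂z/∂y = −n_y/n_z = −0.18147.
|∇z| = √(a²+b²) = 0.50593, so dip δ = arctan(0.50593) = 26.84°.
True thickness = vertical thickness × cos δ = 48 × cos 26.84° = 42.8 m.

42.8 m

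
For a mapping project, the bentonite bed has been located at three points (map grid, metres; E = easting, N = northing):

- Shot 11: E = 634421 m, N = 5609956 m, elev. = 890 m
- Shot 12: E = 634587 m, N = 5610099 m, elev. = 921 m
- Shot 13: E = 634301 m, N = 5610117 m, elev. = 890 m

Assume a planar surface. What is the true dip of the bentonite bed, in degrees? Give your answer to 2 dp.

8.07°

Two edge vectors: Shot 11→Shot 12 = (166, 143, 31), Shot 11→Shot 13 = (-120, 161, 0).
Normal n = (Shot 11→Shot 12) × (Shot 11→Shot 13) = (-4991, -3720, 43886).
So ∂z/∂E = −n_x/n_z = 0.11373 and ∂z/∂N = −n_y/n_z = 0.08477.
Gradient magnitude |∇z| = √(a² + b²) = √(0.01293 + 0.00719) = 0.14184.
True dip = arctan(0.14184) = 8.07°, dipping toward SW (azimuth ≈ 233°).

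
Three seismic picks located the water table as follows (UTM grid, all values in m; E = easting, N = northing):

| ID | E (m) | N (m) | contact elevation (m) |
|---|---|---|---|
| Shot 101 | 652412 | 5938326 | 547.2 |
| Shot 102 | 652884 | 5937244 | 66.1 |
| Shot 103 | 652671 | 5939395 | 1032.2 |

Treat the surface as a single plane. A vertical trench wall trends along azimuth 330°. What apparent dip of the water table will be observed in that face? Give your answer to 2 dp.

20.98°

Let the plane be z = a·E + b·N + c.
Shot 102−Shot 101: 472a − 1082b = −481.1;  Shot 103−Shot 101: 259a + 1069b = 485.
Solving gives a = 0.01335, b = 0.45046.
Unit vector along 330° is (sin 330°, cos 330°) = (-0.5000, 0.8660).
Slope in that direction = a·(-0.5000) + b·(0.8660) = 0.38344.
Apparent dip = arctan|0.38344| = 20.98° (true dip is 24.3°, so apparent ≤ true as expected).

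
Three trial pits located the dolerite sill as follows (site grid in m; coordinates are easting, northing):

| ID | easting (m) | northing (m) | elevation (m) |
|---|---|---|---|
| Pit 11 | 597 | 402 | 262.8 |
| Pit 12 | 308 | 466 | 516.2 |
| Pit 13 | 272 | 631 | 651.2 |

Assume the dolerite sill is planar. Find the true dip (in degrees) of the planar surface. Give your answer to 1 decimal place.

Two edge vectors: Pit 11→Pit 12 = (-289, 64, 253.4), Pit 11→Pit 13 = (-325, 229, 388.4).
Normal n = (Pit 11→Pit 12) × (Pit 11→Pit 13) = (-33171, 29892.6, -45381).
So ∂z/∂easting = −n_x/n_z = −0.73094 and ∂z/∂northing = −n_y/n_z = 0.65870.
Gradient magnitude |∇z| = √(a² + b²) = √(0.53428 + 0.43389) = 0.98396.
True dip = arctan(0.98396) = 44.5°, dipping toward SE (azimuth ≈ 132°).

44.5°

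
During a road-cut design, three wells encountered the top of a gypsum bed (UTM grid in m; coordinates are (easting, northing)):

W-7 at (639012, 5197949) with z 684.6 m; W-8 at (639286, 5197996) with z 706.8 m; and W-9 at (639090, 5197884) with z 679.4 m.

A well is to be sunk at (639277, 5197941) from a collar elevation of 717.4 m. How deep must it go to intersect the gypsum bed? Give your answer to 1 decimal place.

Two edge vectors: W-7→W-8 = (274, 47, 22.2), W-7→W-9 = (78, -65, -5.2).
Normal n = (W-7→W-8) × (W-7→W-9) = (1198.6, 3156.4, -21476).
So ∂z/∂E = −n_x/n_z = 0.055811138 and ∂z/∂N = −n_y/n_z = 0.146973366.
Intercept c from W-7: 684.6 − 35663.99 − 763960.06 = −798939.45.
At (639277, 5197941): z_contact = 35678.78 + 763958.88 − 798939.45 = 698.21 m.
Depth below ground = 717.4 − 698.21 = 19.2 m.

19.2 m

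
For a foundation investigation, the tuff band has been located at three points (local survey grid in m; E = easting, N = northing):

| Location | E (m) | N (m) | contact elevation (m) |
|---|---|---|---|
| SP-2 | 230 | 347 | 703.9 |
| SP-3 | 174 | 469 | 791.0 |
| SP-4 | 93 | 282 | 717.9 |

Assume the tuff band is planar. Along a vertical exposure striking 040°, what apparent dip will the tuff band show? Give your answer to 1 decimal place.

10.6°

Two edge vectors: SP-2→SP-3 = (-56, 122, 87.1), SP-2→SP-4 = (-137, -65, 14).
Normal n = (SP-2→SP-3) × (SP-2→SP-4) = (7369.5, -11148.7, 20354).
So ∂z/∂E = −n_x/n_z = −0.36207 and ∂z/∂N = −n_y/n_z = 0.54774.
Unit vector along 040° is (sin 40°, cos 40°) = (0.6428, 0.7660).
Slope in that direction = a·(0.6428) + b·(0.7660) = 0.18686.
Apparent dip = arctan|0.18686| = 10.6° (true dip is 33.3°, so apparent ≤ true as expected).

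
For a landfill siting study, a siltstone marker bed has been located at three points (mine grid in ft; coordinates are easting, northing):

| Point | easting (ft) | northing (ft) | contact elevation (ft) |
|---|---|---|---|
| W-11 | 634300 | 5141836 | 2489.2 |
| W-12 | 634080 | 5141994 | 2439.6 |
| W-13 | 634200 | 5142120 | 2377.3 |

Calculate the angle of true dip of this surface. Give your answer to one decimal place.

23.2°

Two edge vectors: W-11→W-12 = (-220, 158, -49.6), W-11→W-13 = (-100, 284, -111.9).
Normal n = (W-11→W-12) × (W-11→W-13) = (-3593.8, -19658, -46680).
So ∂z/∂easting = −n_x/n_z = −0.07699 and ∂z/∂northing = −n_y/n_z = −0.42112.
Gradient magnitude |∇z| = √(a² + b²) = √(0.00593 + 0.17734) = 0.42810.
True dip = arctan(0.42810) = 23.2°, dipping toward N (azimuth ≈ 010°).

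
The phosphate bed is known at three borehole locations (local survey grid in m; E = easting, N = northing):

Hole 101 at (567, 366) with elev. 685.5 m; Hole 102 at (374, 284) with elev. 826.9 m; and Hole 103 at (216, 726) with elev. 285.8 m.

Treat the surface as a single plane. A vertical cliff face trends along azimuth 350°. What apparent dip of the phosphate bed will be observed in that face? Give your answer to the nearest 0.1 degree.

Two edge vectors: Hole 101→Hole 102 = (-193, -82, 141.4), Hole 101→Hole 103 = (-351, 360, -399.7).
Normal n = (Hole 101→Hole 102) × (Hole 101→Hole 103) = (-18128.6, -126773.5, -98262).
So ∂z/∂E = −n_x/n_z = −0.18449 and ∂z/∂N = −n_y/n_z = −1.29016.
Unit vector along 350° is (sin 350°, cos 350°) = (-0.1736, 0.9848).
Slope in that direction = a·(-0.1736) + b·(0.9848) = −1.23852.
Apparent dip = arctan|1.23852| = 51.1° (true dip is 52.5°, so apparent ≤ true as expected).

51.1°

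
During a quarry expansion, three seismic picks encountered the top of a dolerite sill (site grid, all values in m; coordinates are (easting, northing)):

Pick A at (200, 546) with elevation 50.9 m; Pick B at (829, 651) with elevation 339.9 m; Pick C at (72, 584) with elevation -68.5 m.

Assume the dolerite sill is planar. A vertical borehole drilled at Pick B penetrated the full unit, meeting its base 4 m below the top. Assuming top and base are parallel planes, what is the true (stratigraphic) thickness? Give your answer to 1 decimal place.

Two edge vectors: Pick A→Pick B = (629, 105, 289), Pick A→Pick C = (-128, 38, -119.4).
Normal n = (Pick A→Pick B) × (Pick A→Pick C) = (-23519, 38110.6, 37342).
So ∂z/∂E = −n_x/n_z = 0.62983 and ∂z/∂N = −n_y/n_z = −1.02058.
|∇z| = √(a²+b²) = 1.19928, so dip δ = arctan(1.19928) = 50.18°.
True thickness = vertical thickness × cos δ = 4 × cos 50.18° = 2.6 m.

2.6 m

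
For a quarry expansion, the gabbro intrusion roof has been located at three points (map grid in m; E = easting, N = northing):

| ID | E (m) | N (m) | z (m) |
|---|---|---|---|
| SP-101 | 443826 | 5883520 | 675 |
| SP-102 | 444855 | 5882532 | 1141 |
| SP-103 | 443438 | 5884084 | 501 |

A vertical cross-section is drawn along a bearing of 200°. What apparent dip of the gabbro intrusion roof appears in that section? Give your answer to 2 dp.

Two edge vectors: SP-101→SP-102 = (1029, -988, 466), SP-101→SP-103 = (-388, 564, -174).
Normal n = (SP-101→SP-102) × (SP-101→SP-103) = (-90912, -1762, 197012).
So ∂z/∂E = −n_x/n_z = 0.46145 and ∂z/∂N = −n_y/n_z = 0.00894.
Unit vector along 200° is (sin 200°, cos 200°) = (-0.3420, -0.9397).
Slope in that direction = a·(-0.3420) + b·(-0.9397) = −0.16623.
Apparent dip = arctan|0.16623| = 9.44° (true dip is 24.8°, so apparent ≤ true as expected).

9.44°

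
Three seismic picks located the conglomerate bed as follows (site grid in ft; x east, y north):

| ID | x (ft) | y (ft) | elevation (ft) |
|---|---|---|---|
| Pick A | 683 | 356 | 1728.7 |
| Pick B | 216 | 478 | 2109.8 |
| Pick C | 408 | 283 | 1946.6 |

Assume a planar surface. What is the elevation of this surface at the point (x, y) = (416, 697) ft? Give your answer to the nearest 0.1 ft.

1958.8 ft

Let the plane be z = a·x + b·y + c.
Pick B−Pick A: −467a + 122b = 381.1;  Pick C−Pick A: −275a − 73b = 217.9.
Solving gives a = −0.80431, b = 0.04499.
Then c = 1728.7 − a·683 − b·356 = 2262.02.
At (416, 697): z = −334.6 + 31.4 + 2262.02 = 1958.8 ft.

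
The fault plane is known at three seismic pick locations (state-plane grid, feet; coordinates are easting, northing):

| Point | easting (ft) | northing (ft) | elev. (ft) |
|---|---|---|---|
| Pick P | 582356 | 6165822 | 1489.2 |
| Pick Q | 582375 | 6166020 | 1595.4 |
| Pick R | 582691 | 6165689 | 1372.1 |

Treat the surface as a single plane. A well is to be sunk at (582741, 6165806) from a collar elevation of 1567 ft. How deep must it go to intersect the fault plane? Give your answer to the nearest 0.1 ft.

137.2 ft

Two edge vectors: Pick P→Pick Q = (19, 198, 106.2), Pick P→Pick R = (335, -133, -117.1).
Normal n = (Pick P→Pick Q) × (Pick P→Pick R) = (-9061.2, 37801.9, -68857).
So ∂z/∂easting = −n_x/n_z = −0.131594464 and ∂z/∂northing = −n_y/n_z = 0.548991388.
Intercept c from Pick P: 1489.2 + 76634.83 − 3384983.18 = −3306859.15.
At (582741, 6165806): z_contact = −76685.49 + 3384974.39 − 3306859.15 = 1429.75 ft.
Depth below ground = 1567 − 1429.75 = 137.2 ft.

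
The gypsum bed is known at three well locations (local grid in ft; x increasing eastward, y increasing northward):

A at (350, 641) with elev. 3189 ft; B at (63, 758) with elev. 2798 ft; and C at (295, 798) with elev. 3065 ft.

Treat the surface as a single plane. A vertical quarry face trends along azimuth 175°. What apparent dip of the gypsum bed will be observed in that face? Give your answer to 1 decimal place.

25.1°

Let the plane be z = a·x + b·y + c.
B−A: −287a + 117b = −391;  C−A: −55a + 157b = −124.
Solving gives a = 1.21373, b = −0.36462.
Unit vector along 175° is (sin 175°, cos 175°) = (0.0872, -0.9962).
Slope in that direction = a·(0.0872) + b·(-0.9962) = 0.46901.
Apparent dip = arctan|0.46901| = 25.1° (true dip is 51.7°, so apparent ≤ true as expected).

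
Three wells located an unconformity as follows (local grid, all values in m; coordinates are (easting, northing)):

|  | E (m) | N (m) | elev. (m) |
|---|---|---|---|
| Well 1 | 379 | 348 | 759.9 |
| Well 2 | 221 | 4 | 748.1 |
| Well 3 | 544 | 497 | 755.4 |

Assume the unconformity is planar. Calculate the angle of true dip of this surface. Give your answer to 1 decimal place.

Let the plane be z = a·E + b·N + c.
Well 2−Well 1: −158a − 344b = −11.8;  Well 3−Well 1: 165a + 149b = −4.5.
Solving gives a = −0.09953, b = 0.08002.
Gradient magnitude |∇z| = √(a² + b²) = √(0.00991 + 0.00640) = 0.12771.
True dip = arctan(0.12771) = 7.3°, dipping toward SE (azimuth ≈ 129°).

7.3°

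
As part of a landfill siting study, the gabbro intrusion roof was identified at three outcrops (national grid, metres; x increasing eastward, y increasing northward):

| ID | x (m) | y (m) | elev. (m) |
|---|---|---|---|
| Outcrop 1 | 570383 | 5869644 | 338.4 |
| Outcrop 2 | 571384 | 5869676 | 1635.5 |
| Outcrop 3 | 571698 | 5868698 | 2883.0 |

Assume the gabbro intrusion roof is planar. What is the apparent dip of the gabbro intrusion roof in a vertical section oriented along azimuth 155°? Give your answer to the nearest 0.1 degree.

Let the plane be z = a·x + b·y + c.
Outcrop 2−Outcrop 1: 1001a + 32b = 1297.1;  Outcrop 3−Outcrop 1: 1315a − 946b = 2544.6.
Solving gives a = 1.32300, b = −0.85079.
Unit vector along 155° is (sin 155°, cos 155°) = (0.4226, -0.9063).
Slope in that direction = a·(0.4226) + b·(-0.9063) = 1.33021.
Apparent dip = arctan|1.33021| = 53.1° (true dip is 57.6°, so apparent ≤ true as expected).

53.1°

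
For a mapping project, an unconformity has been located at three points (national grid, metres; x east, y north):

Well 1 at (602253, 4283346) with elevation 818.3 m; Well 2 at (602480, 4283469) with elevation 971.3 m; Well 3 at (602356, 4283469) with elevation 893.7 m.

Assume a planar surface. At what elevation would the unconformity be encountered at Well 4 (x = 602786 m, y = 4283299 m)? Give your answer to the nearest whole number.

Two edge vectors: Well 1→Well 2 = (227, 123, 153), Well 1→Well 3 = (103, 123, 75.4).
Normal n = (Well 1→Well 2) × (Well 1→Well 3) = (-9544.8, -1356.8, 15252).
So ∂z/∂x = −n_x/n_z = 0.62580645 and ∂z/∂y = −n_y/n_z = 0.08895883.
Intercept c from Well 1: 818.3 − 376893.81 − 381041.43 = −757116.94.
At (602786, 4283299): z = 377227.4 + 381037.2 − 757116.94 = 1147.7 m.

1148 m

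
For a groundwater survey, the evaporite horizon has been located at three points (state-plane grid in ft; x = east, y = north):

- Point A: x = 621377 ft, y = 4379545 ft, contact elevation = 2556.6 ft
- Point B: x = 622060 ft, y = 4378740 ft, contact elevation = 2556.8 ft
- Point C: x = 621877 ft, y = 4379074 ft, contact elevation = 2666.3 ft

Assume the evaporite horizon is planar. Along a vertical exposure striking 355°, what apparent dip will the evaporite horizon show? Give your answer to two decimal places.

39.60°

Let the plane be z = a·x + b·y + c.
Point B−Point A: 683a − 805b = 0.2;  Point C−Point A: 500a − 471b = 109.7.
Solving gives a = 1.09167, b = 0.92597.
Unit vector along 355° is (sin 355°, cos 355°) = (-0.0872, 0.9962).
Slope in that direction = a·(-0.0872) + b·(0.9962) = 0.82730.
Apparent dip = arctan|0.82730| = 39.60° (true dip is 55.1°, so apparent ≤ true as expected).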